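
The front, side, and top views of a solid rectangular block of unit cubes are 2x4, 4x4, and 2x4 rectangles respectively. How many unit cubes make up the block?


Orthographic views of a solid rectangular block:
Front view 2 x 4 -> length = 2, height = 4
Side view 4 x 4 -> width = 4, height = 4 (consistent)
Top view 2 x 4 -> confirms length = 2, width = 4
The block is 2 x 4 x 4.
Total unit cubes = 2 * 4 * 4 = 32
32 unit cubes


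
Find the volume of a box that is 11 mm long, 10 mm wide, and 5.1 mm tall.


Shape: rectangular prism
l = 11 mm, w = 10 mm, h = 5.1 mm
Formula: V = l * w * h
V = 11 * 10 * 5.1
V = 110 * 5.1
V = 561
561 mm^3


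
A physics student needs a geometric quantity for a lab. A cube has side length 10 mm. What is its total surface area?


Shape: cube
Side s = 10 mm
A cube has 6 square faces.
Formula: SA = 6 * s^2
s^2 = 100
SA = 6 * 100
SA = 600
600 mm^2


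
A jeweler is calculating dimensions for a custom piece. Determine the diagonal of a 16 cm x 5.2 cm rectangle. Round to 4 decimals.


Shape: rectangle (diagonal via Pythagoras)
Sides: 16 cm and 5.2 cm
Formula: d = sqrt(l^2 + w^2)
l^2 = 256, w^2 = 27.04
l^2 + w^2 = 283.04
d = sqrt(283.04)
d = 16.8238
16.8238 cm


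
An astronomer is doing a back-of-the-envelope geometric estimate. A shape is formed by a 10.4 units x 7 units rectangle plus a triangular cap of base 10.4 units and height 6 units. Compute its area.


Composite shape: rectangle + triangle
Rectangle area = 10.4 * 7 = 72.8
Triangle area = 0.5 * 10.4 * 6 = 31.2
Total = 72.8 + 31.2
Total = 104
104 units^2


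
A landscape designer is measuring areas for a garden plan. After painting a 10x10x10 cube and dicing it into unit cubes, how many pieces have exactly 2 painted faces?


Large cube: 10 x 10 x 10, cut into unit cubes.
n = 10, so n - 2 = 8
Cubes with 2 painted faces lie along the edges, excluding corners.
A cube has 12 edges; each contributes (n - 2) = 8 such cubes.
Count = 12 * 8 = 96
96 unit cubes


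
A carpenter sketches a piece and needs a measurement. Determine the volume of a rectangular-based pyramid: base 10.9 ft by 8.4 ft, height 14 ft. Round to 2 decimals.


Shape: rectangular pyramid
Base: 10.9 ft x 8.4 ft, Height h = 14 ft
Formula: V = (1/3) * base_area * h
base_area = 10.9 * 8.4 = 91.56
base_area * h = 91.56 * 14 = 1281.84
V = 1281.84 / 3
V = 427.28
427.28 ft^3


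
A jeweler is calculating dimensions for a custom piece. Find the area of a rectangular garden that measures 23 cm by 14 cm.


Shape: rectangle
Length l = 23 cm, Width w = 14 cm
Formula: A = l * w
A = 23 * 14
A = 322
322 cm^2


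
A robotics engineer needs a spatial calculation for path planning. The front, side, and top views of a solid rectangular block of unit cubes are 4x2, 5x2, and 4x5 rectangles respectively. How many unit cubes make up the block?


Orthographic views of a solid rectangular block:
Front view 4 x 2 -> length = 4, height = 2
Side view 5 x 2 -> width = 5, height = 2 (consistent)
Top view 4 x 5 -> confirms length = 4, width = 5
The block is 4 x 5 x 2.
Total unit cubes = 4 * 5 * 2 = 40
40 unit cubes


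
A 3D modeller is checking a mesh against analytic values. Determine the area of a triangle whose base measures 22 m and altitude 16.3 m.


Shape: triangle
Base b = 22 m, Height h = 16.3 m
Formula: A = (1/2) * b * h
A = 0.5 * 22 * 16.3
A = 0.5 * 358.6
A = 179.3
179.3 m^2


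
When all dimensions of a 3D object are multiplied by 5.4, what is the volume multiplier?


Linear scale factor k = 5.4
Rule: under a linear scaling by k, volumes scale by k^3.
k^3 = 5.4 * 5.4 * 5.4
k^3 = 29.16 * 5.4
k^3 = 157.464
Volume scales by a factor of 157.464.
157.464 (dimensionless)


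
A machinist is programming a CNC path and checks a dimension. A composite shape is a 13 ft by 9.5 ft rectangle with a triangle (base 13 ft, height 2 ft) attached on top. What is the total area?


Composite shape: rectangle + triangle
Rectangle area = 13 * 9.5 = 123.5
Triangle area = 0.5 * 13 * 2 = 13
Total = 123.5 + 13
Total = 136.5
136.5 ft^2


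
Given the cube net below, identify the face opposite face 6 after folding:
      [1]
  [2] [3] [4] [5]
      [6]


Net: cross layout. Take square 3 as the base (bottom).
Fold the four squares in the horizontal row up around 3: 2 -> left, 4 -> right, 5 wraps to the top.
Fold 1 and 6 up from 3: 1 -> back, 6 -> front.
Opposite pairs are therefore: (1, 6), (2, 4), (3, 5).
Face 6 is opposite face 1.
face 1


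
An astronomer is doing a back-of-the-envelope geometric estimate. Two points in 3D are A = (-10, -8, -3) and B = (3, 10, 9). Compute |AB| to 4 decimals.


3D distance between two points
P1 = (-10, -8, -3), P2 = (3, 10, 9)
Formula: d = sqrt((x2-x1)^2 + (y2-y1)^2 + (z2-z1)^2)
dx = 3 - -10 = 13
dy = 10 - -8 = 18
dz = 9 - -3 = 12
dx^2 + dy^2 + dz^2 = 169 + 324 + 144 = 637
d = sqrt(637)
d = 25.2389
25.2389 units


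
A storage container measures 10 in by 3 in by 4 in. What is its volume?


Shape: rectangular prism
l = 10 in, w = 3 in, h = 4 in
Formula: V = l * w * h
V = 10 * 3 * 4
V = 30 * 4
V = 120
120 in^3


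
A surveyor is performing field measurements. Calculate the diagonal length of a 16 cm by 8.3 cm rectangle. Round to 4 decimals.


Shape: rectangle (diagonal via Pythagoras)
Sides: 16 cm and 8.3 cm
Formula: d = sqrt(l^2 + w^2)
l^2 = 256, w^2 = 68.89
l^2 + w^2 = 324.89
d = sqrt(324.89)
d = 18.0247
18.0247 cm


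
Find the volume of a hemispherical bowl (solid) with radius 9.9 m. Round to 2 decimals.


Shape: hemisphere (half of a sphere)
Radius r = 9.9 m
Formula: V = (1/2) * (4/3) * pi * r^3 = (2/3) * pi * r^3
r^3 = 970.299
(2/3) * 970.299 = 646.866
V = 646.866 * pi
V = 2032.19
2032.19 m^3


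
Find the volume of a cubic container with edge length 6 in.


Shape: cube
Side s = 6 in
Formula: V = s^3
V = 6 * 6 * 6
V = 36 * 6
V = 216
216 in^3


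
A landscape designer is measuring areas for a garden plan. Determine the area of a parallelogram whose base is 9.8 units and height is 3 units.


Shape: parallelogram
Base b = 9.8 units, Height h = 3 units
Formula: A = b * h
A = 9.8 * 3
A = 29.4
29.4 units^2


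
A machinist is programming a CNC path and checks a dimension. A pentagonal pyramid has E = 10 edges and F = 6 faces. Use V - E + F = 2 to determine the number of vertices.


Polyhedron: pentagonal pyramid
Euler's formula for convex polyhedra: V - E + F = 2
Given: E = 10 edges and F = 6 faces
Solve for V:
V = 2 + E - F = 2 + 10 - 6 = 6
6 vertices


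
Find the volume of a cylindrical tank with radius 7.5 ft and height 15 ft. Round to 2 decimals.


Shape: cylinder
Radius r = 7.5 ft, Height h = 15 ft
Formula: V = pi * r^2 * h
r^2 = 56.25
V = pi * 56.25 * 15
V = 843.75 * pi
V = 2650.72
2650.72 ft^3


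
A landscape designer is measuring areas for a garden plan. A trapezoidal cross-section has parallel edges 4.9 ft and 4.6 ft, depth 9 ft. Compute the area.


Shape: trapezoid
Parallel sides a = 4.9 ft, b = 4.6 ft; Height h = 9 ft
Formula: A = (a + b) * h / 2
a + b = 4.9 + 4.6 = 9.5
A = 9.5 * 9 / 2
A = 85.5 / 2
A = 42.75
42.75 ft^2


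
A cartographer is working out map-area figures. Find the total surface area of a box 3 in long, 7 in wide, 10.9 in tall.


Shape: rectangular prism
l = 3 in, w = 7 in, h = 10.9 in
Formula: SA = 2(lw + lh + wh)
lw = 21, lh = 32.7, wh = 76.3
lw + lh + wh = 130
SA = 2 * 130
SA = 260
260 in^2


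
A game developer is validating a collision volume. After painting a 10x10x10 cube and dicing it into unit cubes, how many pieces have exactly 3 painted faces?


Large cube: 10 x 10 x 10, cut into unit cubes.
Cubes with 3 painted faces are at the corners. A cube always has 8 corners.
Count = 8
8 unit cubes


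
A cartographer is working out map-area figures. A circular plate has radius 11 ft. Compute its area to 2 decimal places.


Shape: circle
Radius r = 11 ft
Formula: A = pi * r^2
r^2 = 11^2 = 121
A = pi * 121
A = 380.13
380.13 ft^2


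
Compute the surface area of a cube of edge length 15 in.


Shape: cube
Side s = 15 in
A cube has 6 square faces.
Formula: SA = 6 * s^2
s^2 = 225
SA = 6 * 225
SA = 1350
1350 in^2


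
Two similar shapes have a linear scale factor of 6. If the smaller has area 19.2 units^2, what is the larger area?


Linear scale factor k = 6
Original area = 19.2 units^2
Rule: under a linear scaling by k, areas scale by k^2.
k^2 = 6^2 = 36
New area = 19.2 * 36
New area = 691.2
691.2 units^2


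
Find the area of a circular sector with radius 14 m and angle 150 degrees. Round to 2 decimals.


Shape: circular sector
Radius r = 14 m, Angle = 150 degrees
Formula: A = (angle/360) * pi * r^2
r^2 = 196
Fraction of circle = 150/360
A = (150/360) * pi * 196
A = 81.666667 * pi
A = 256.56
256.56 m^2


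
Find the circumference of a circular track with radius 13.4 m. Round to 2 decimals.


Shape: circle
Radius r = 13.4 m
Formula: C = 2 * pi * r
C = 2 * pi * 13.4
C = 26.8 * pi
C = 84.19
84.19 m


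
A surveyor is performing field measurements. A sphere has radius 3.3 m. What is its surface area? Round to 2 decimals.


Shape: sphere
Radius r = 3.3 m
Formula: SA = 4 * pi * r^2
r^2 = 10.89
SA = 4 * pi * 10.89
SA = 43.56 * pi
SA = 136.85
136.85 m^2


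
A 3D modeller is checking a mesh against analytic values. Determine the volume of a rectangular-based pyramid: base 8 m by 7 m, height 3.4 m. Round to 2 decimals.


Shape: rectangular pyramid
Base: 8 m x 7 m, Height h = 3.4 m
Formula: V = (1/3) * base_area * h
base_area = 8 * 7 = 56
base_area * h = 56 * 3.4 = 190.4
V = 190.4 / 3
V = 63.47
63.47 m^3


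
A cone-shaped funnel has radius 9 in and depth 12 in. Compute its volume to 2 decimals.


Shape: cone
Radius r = 9 in, Height h = 12 in
Formula: V = (1/3) * pi * r^2 * h
r^2 = 81
pi * r^2 * h = pi * 81 * 12 = 972 * pi
V = 972 * pi / 3
V = 1017.88
1017.88 in^3


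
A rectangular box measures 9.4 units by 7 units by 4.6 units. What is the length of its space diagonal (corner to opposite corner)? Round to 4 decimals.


Shape: rectangular box (space diagonal)
l = 9.4 units, w = 7 units, h = 4.6 units
Visualize: the diagonal of the base, then a right triangle with that diagonal and the height.
Formula: d = sqrt(l^2 + w^2 + h^2)
l^2 + w^2 + h^2 = 88.36 + 49 + 21.16 = 158.52
d = sqrt(158.52)
d = 12.5905
12.5905 units


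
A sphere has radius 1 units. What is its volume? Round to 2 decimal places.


Shape: sphere
Radius r = 1 units
Formula: V = (4/3) * pi * r^3
r^3 = 1
(4/3) * 1 = 1.333333
V = 1.333333 * pi
V = 4.19
4.19 units^3


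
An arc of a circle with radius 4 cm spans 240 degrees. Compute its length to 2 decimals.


Shape: circular arc
Radius r = 4 cm, Angle = 240 degrees
Formula: L = (angle/360) * 2 * pi * r
2 * pi * r = 8 * pi
L = (240/360) * 8 * pi
L = 5.333333 * pi
L = 16.76
16.76 cm


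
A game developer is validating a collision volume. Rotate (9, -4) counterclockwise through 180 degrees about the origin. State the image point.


Transformation: rotation about the origin
Original point: (9, -4)
Rule for 180 deg: (x, y) -> (-x, -y)
Apply: (9, -4) -> (-9, 4)
(-9, 4)


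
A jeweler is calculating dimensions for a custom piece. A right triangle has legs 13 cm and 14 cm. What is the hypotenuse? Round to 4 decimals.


Shape: right triangle
Legs a = 13 cm, b = 14 cm
Formula: c = sqrt(a^2 + b^2)
a^2 = 169, b^2 = 196
a^2 + b^2 = 365
c = sqrt(365)
c = 19.105
19.105 cm


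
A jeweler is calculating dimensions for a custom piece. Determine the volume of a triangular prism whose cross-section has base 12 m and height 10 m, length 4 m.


Shape: triangular prism
Triangle base = 12 m, triangle height = 10 m, prism length L = 4 m
Formula: V = (1/2 * b * h_tri) * L
Cross-section area = 0.5 * 12 * 10 = 60
V = 60 * 4
V = 240
240 m^3


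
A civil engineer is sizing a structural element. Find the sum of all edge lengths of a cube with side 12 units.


Shape: cube
Side s = 12 units
A cube has 12 edges, all equal.
Formula: total edge length = 12 * s
Total = 12 * 12
Total = 144
144 units


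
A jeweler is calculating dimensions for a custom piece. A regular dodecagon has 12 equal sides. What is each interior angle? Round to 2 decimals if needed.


Shape: regular dodecagon (12 sides)
Formula: interior angle = (n - 2) * 180 / n
(n - 2) = 10
(n - 2) * 180 = 1800
angle = 1800 / 12
angle = 150
150 degrees


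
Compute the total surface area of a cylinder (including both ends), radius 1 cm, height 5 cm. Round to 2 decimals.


Shape: closed cylinder
Radius r = 1 cm, Height h = 5 cm
Formula: SA = 2*pi*r^2 + 2*pi*r*h = 2*pi*r*(r + h)
r + h = 6
2 * r * (r + h) = 2 * 1 * 6 = 12
SA = 12 * pi
SA = 37.7
37.7 cm^2


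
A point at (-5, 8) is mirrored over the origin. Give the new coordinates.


Transformation: reflection
Original point: (-5, 8)
Rule for reflection through the origin: (x, y) -> (-x, -y)
Apply: (-5, 8) -> (5, -8)
(5, -8)


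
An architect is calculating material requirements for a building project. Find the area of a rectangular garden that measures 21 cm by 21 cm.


Shape: rectangle
Length l = 21 cm, Width w = 21 cm
Formula: A = l * w
A = 21 * 21
A = 441
441 cm^2


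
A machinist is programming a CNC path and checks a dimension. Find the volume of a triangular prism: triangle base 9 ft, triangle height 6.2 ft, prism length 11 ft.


Shape: triangular prism
Triangle base = 9 ft, triangle height = 6.2 ft, prism length L = 11 ft
Formula: V = (1/2 * b * h_tri) * L
Cross-section area = 0.5 * 9 * 6.2 = 27.9
V = 27.9 * 11
V = 306.9
306.9 ft^3


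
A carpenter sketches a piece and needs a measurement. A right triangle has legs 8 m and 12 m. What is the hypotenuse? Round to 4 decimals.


Shape: right triangle
Legs a = 8 m, b = 12 m
Formula: c = sqrt(a^2 + b^2)
a^2 = 64, b^2 = 144
a^2 + b^2 = 208
c = sqrt(208)
c = 14.4222
14.4222 m


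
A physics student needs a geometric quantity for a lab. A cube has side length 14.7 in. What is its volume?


Shape: cube
Side s = 14.7 in
Formula: V = s^3
V = 14.7 * 14.7 * 14.7
V = 216.09 * 14.7
V = 3176.523
3176.523 in^3


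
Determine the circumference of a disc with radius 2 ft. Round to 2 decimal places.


Shape: circle
Radius r = 2 ft
Formula: C = 2 * pi * r
C = 2 * pi * 2
C = 4 * pi
C = 12.57
12.57 ft


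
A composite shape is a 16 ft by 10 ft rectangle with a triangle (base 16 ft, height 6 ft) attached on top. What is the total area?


Composite shape: rectangle + triangle
Rectangle area = 16 * 10 = 160
Triangle area = 0.5 * 16 * 6 = 48
Total = 160 + 48
Total = 208
208 ft^2


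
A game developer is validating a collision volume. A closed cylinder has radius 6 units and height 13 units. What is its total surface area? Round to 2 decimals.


Shape: closed cylinder
Radius r = 6 units, Height h = 13 units
Formula: SA = 2*pi*r^2 + 2*pi*r*h = 2*pi*r*(r + h)
r + h = 19
2 * r * (r + h) = 2 * 6 * 19 = 228
SA = 228 * pi
SA = 716.28
716.28 units^2


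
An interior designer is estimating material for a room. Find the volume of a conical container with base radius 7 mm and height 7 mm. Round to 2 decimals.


Shape: cone
Radius r = 7 mm, Height h = 7 mm
Formula: V = (1/3) * pi * r^2 * h
r^2 = 49
pi * r^2 * h = pi * 49 * 7 = 343 * pi
V = 343 * pi / 3
V = 359.19
359.19 mm^3


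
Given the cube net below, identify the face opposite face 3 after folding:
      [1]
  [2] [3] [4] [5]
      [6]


Net: cross layout. Take square 3 as the base (bottom).
Fold the four squares in the horizontal row up around 3: 2 -> left, 4 -> right, 5 wraps to the top.
Fold 1 and 6 up from 3: 1 -> back, 6 -> front.
Opposite pairs are therefore: (1, 6), (2, 4), (3, 5).
Face 3 is opposite face 5.
face 5


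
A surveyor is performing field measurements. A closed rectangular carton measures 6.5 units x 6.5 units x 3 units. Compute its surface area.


Shape: rectangular prism
l = 6.5 units, w = 6.5 units, h = 3 units
Formula: SA = 2(lw + lh + wh)
lw = 42.25, lh = 19.5, wh = 19.5
lw + lh + wh = 81.25
SA = 2 * 81.25
SA = 162.5
162.5 units^2


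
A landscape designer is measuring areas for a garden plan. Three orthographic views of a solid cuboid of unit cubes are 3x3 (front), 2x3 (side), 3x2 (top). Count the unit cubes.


Orthographic views of a solid rectangular block:
Front view 3 x 3 -> length = 3, height = 3
Side view 2 x 3 -> width = 2, height = 3 (consistent)
Top view 3 x 2 -> confirms length = 3, width = 2
The block is 3 x 2 x 3.
Total unit cubes = 3 * 2 * 3 = 18
18 unit cubes


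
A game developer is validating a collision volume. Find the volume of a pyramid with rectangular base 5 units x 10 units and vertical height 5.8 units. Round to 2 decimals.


Shape: rectangular pyramid
Base: 5 units x 10 units, Height h = 5.8 units
Formula: V = (1/3) * base_area * h
base_area = 5 * 10 = 50
base_area * h = 50 * 5.8 = 290
V = 290 / 3
V = 96.67
96.67 units^3


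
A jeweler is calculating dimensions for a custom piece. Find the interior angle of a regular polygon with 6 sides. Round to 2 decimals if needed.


Shape: regular hexagon (6 sides)
Formula: interior angle = (n - 2) * 180 / n
(n - 2) = 4
(n - 2) * 180 = 720
angle = 720 / 6
angle = 120
120 degrees


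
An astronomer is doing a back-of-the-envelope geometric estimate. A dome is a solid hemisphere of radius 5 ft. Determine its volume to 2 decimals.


Shape: hemisphere (half of a sphere)
Radius r = 5 ft
Formula: V = (1/2) * (4/3) * pi * r^3 = (2/3) * pi * r^3
r^3 = 125
(2/3) * 125 = 83.333333
V = 83.333333 * pi
V = 261.8
261.8 ft^3


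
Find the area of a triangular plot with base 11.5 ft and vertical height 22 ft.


Shape: triangle
Base b = 11.5 ft, Height h = 22 ft
Formula: A = (1/2) * b * h
A = 0.5 * 11.5 * 22
A = 0.5 * 253
A = 126.5
126.5 ft^2


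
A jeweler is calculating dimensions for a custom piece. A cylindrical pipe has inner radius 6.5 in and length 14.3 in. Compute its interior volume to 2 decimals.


Shape: cylinder
Radius r = 6.5 in, Height h = 14.3 in
Formula: V = pi * r^2 * h
r^2 = 42.25
V = pi * 42.25 * 14.3
V = 604.175 * pi
V = 1898.07
1898.07 in^3


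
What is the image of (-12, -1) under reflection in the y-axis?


Transformation: reflection
Original point: (-12, -1)
Rule for reflection over the y-axis: (x, y) -> (-x, y)
Apply: (-12, -1) -> (12, -1)
(12, -1)


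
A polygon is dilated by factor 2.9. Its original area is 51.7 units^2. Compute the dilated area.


Linear scale factor k = 2.9
Original area = 51.7 units^2
Rule: under a linear scaling by k, areas scale by k^2.
k^2 = 2.9^2 = 8.41
New area = 51.7 * 8.41
New area = 434.797
434.797 units^2


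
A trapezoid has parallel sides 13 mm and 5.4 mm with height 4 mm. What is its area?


Shape: trapezoid
Parallel sides a = 13 mm, b = 5.4 mm; Height h = 4 mm
Formula: A = (a + b) * h / 2
a + b = 13 + 5.4 = 18.4
A = 18.4 * 4 / 2
A = 73.6 / 2
A = 36.8
36.8 mm^2


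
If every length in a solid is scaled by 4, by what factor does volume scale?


Linear scale factor k = 4
Rule: under a linear scaling by k, volumes scale by k^3.
k^3 = 4 * 4 * 4
k^3 = 16 * 4
k^3 = 64
Volume scales by a factor of 64.
64 (dimensionless)


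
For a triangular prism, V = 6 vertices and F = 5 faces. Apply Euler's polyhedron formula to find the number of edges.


Polyhedron: triangular prism
Euler's formula for convex polyhedra: V - E + F = 2
Given: V = 6 vertices and F = 5 faces
Solve for E:
E = V + F - 2 = 6 + 5 - 2 = 9
9 edges


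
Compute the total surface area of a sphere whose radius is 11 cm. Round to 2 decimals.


Shape: sphere
Radius r = 11 cm
Formula: SA = 4 * pi * r^2
r^2 = 121
SA = 4 * pi * 121
SA = 484 * pi
SA = 1520.53
1520.53 cm^2


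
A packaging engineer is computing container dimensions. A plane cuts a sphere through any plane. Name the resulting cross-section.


Solid: sphere
Cutting plane: through any plane
Visualize the intersection of the plane with the solid's surface.
The boundary of the cut region is a circle.
circle


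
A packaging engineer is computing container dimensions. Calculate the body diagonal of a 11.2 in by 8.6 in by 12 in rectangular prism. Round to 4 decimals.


Shape: rectangular box (space diagonal)
l = 11.2 in, w = 8.6 in, h = 12 in
Visualize: the diagonal of the base, then a right triangle with that diagonal and the height.
Formula: d = sqrt(l^2 + w^2 + h^2)
l^2 + w^2 + h^2 = 125.44 + 73.96 + 144 = 343.4
d = sqrt(343.4)
d = 18.5311
18.5311 in


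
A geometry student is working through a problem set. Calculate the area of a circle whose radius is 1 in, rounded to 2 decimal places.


Shape: circle
Radius r = 1 in
Formula: A = pi * r^2
r^2 = 1^2 = 1
A = pi * 1
A = 3.14
3.14 in^2


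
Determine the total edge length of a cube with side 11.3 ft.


Shape: cube
Side s = 11.3 ft
A cube has 12 edges, all equal.
Formula: total edge length = 12 * s
Total = 12 * 11.3
Total = 135.6
135.6 ft


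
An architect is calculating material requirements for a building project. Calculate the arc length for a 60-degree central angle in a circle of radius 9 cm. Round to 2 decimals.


Shape: circular arc
Radius r = 9 cm, Angle = 60 degrees
Formula: L = (angle/360) * 2 * pi * r
2 * pi * r = 18 * pi
L = (60/360) * 18 * pi
L = 3 * pi
L = 9.42
9.42 cm


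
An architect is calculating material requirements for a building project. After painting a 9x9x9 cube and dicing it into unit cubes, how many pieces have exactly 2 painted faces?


Large cube: 9 x 9 x 9, cut into unit cubes.
n = 9, so n - 2 = 7
Cubes with 2 painted faces lie along the edges, excluding corners.
A cube has 12 edges; each contributes (n - 2) = 7 such cubes.
Count = 12 * 7 = 84
84 unit cubes


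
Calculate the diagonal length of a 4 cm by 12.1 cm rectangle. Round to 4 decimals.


Shape: rectangle (diagonal via Pythagoras)
Sides: 4 cm and 12.1 cm
Formula: d = sqrt(l^2 + w^2)
l^2 = 16, w^2 = 146.41
l^2 + w^2 = 162.41
d = sqrt(162.41)
d = 12.744
12.744 cm


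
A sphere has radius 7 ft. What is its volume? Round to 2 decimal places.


Shape: sphere
Radius r = 7 ft
Formula: V = (4/3) * pi * r^3
r^3 = 343
(4/3) * 343 = 457.333333
V = 457.333333 * pi
V = 1436.76
1436.76 ft^3


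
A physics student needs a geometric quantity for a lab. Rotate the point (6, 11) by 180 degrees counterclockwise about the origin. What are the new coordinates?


Transformation: rotation about the origin
Original point: (6, 11)
Rule for 180 deg: (x, y) -> (-x, -y)
Apply: (6, 11) -> (-6, -11)
(-6, -11)


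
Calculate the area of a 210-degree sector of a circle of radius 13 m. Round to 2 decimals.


Shape: circular sector
Radius r = 13 m, Angle = 210 degrees
Formula: A = (angle/360) * pi * r^2
r^2 = 169
Fraction of circle = 210/360
A = (210/360) * pi * 169
A = 98.583333 * pi
A = 309.71
309.71 m^2


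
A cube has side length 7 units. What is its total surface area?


Shape: cube
Side s = 7 units
A cube has 6 square faces.
Formula: SA = 6 * s^2
s^2 = 49
SA = 6 * 49
SA = 294
294 units^2


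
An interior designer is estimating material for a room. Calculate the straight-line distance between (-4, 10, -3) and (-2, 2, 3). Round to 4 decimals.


3D distance between two points
P1 = (-4, 10, -3), P2 = (-2, 2, 3)
Formula: d = sqrt((x2-x1)^2 + (y2-y1)^2 + (z2-z1)^2)
dx = -2 - -4 = 2
dy = 2 - 10 = -8
dz = 3 - -3 = 6
dx^2 + dy^2 + dz^2 = 4 + 64 + 36 = 104
d = sqrt(104)
d = 10.198
10.198 units


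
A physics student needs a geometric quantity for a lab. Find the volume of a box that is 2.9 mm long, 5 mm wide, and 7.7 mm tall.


Shape: rectangular prism
l = 2.9 mm, w = 5 mm, h = 7.7 mm
Formula: V = l * w * h
V = 2.9 * 5 * 7.7
V = 14.5 * 7.7
V = 111.65
111.65 mm^3


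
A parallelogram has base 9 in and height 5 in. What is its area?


Shape: parallelogram
Base b = 9 in, Height h = 5 in
Formula: A = b * h
A = 9 * 5
A = 45
45 in^2


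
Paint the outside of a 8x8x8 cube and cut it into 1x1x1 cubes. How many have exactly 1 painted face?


Large cube: 8 x 8 x 8, cut into unit cubes.
n = 8, so n - 2 = 6
Cubes with 1 painted face lie in the interior of each face.
A cube has 6 faces; each contributes (n - 2)^2 = 36 such cubes.
Count = 6 * 36 = 216
216 unit cubes


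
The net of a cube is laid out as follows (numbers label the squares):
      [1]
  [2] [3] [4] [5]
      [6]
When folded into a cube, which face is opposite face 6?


Net: cross layout. Take square 3 as the base (bottom).
Fold the four squares in the horizontal row up around 3: 2 -> left, 4 -> right, 5 wraps to the top.
Fold 1 and 6 up from 3: 1 -> back, 6 -> front.
Opposite pairs are therefore: (1, 6), (2, 4), (3, 5).
Face 6 is opposite face 1.
face 1


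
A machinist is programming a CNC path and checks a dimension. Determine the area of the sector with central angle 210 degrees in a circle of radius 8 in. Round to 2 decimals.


Shape: circular sector
Radius r = 8 in, Angle = 210 degrees
Formula: A = (angle/360) * pi * r^2
r^2 = 64
Fraction of circle = 210/360
A = (210/360) * pi * 64
A = 37.333333 * pi
A = 117.29
117.29 in^2


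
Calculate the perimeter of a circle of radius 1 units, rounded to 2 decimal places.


Shape: circle
Radius r = 1 units
Formula: C = 2 * pi * r
C = 2 * pi * 1
C = 2 * pi
C = 6.28
6.28 units


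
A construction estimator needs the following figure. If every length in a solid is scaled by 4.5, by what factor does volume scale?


Linear scale factor k = 4.5
Rule: under a linear scaling by k, volumes scale by k^3.
k^3 = 4.5 * 4.5 * 4.5
k^3 = 20.25 * 4.5
k^3 = 91.125
Volume scales by a factor of 91.125.
91.125 (dimensionless)


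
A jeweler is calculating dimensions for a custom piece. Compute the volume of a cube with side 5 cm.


Shape: cube
Side s = 5 cm
Formula: V = s^3
V = 5 * 5 * 5
V = 25 * 5
V = 125
125 cm^3


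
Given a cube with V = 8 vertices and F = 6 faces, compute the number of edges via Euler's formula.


Polyhedron: cube
Euler's formula for convex polyhedra: V - E + F = 2
Given: V = 8 vertices and F = 6 faces
Solve for E:
E = V + F - 2 = 8 + 6 - 2 = 12
12 edges


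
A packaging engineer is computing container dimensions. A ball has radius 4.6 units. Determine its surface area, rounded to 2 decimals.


Shape: sphere
Radius r = 4.6 units
Formula: SA = 4 * pi * r^2
r^2 = 21.16
SA = 4 * pi * 21.16
SA = 84.64 * pi
SA = 265.9
265.9 units^2


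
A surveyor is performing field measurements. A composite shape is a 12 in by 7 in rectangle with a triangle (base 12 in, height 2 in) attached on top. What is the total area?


Composite shape: rectangle + triangle
Rectangle area = 12 * 7 = 84
Triangle area = 0.5 * 12 * 2 = 12
Total = 84 + 12
Total = 96
96 in^2


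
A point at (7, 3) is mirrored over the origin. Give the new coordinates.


Transformation: reflection
Original point: (7, 3)
Rule for reflection through the origin: (x, y) -> (-x, -y)
Apply: (7, 3) -> (-7, -3)
(-7, -3)


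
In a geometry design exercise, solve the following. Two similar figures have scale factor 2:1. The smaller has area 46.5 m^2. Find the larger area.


Linear scale factor k = 2
Original area = 46.5 m^2
Rule: under a linear scaling by k, areas scale by k^2.
k^2 = 2^2 = 4
New area = 46.5 * 4
New area = 186
186 m^2


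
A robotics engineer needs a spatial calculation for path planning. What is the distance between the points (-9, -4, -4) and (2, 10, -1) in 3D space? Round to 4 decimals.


3D distance between two points
P1 = (-9, -4, -4), P2 = (2, 10, -1)
Formula: d = sqrt((x2-x1)^2 + (y2-y1)^2 + (z2-z1)^2)
dx = 2 - -9 = 11
dy = 10 - -4 = 14
dz = -1 - -4 = 3
dx^2 + dy^2 + dz^2 = 121 + 196 + 9 = 326
d = sqrt(326)
d = 18.0555
18.0555 units


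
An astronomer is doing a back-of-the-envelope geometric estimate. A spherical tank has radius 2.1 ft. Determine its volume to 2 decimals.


Shape: sphere
Radius r = 2.1 ft
Formula: V = (4/3) * pi * r^3
r^3 = 9.261
(4/3) * 9.261 = 12.348
V = 12.348 * pi
V = 38.79
38.79 ft^3


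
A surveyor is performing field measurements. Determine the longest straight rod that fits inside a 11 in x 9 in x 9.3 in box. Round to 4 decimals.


Shape: rectangular box (space diagonal)
l = 11 in, w = 9 in, h = 9.3 in
Visualize: the diagonal of the base, then a right triangle with that diagonal and the height.
Formula: d = sqrt(l^2 + w^2 + h^2)
l^2 + w^2 + h^2 = 121 + 81 + 86.49 = 288.49
d = sqrt(288.49)
d = 16.985
16.985 in


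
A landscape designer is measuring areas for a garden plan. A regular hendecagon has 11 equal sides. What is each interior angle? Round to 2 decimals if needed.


Shape: regular hendecagon (11 sides)
Formula: interior angle = (n - 2) * 180 / n
(n - 2) = 9
(n - 2) * 180 = 1620
angle = 1620 / 11
angle = 147.27
147.27 degrees


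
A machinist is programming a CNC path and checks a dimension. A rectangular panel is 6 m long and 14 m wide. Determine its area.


Shape: rectangle
Length l = 6 m, Width w = 14 m
Formula: A = l * w
A = 6 * 14
A = 84
84 m^2


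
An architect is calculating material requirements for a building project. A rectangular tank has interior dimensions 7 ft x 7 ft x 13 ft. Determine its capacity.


Shape: rectangular prism
l = 7 ft, w = 7 ft, h = 13 ft
Formula: V = l * w * h
V = 7 * 7 * 13
V = 49 * 13
V = 637
637 ft^3


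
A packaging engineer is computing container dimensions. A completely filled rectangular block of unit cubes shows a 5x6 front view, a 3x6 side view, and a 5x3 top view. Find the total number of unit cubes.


Orthographic views of a solid rectangular block:
Front view 5 x 6 -> length = 5, height = 6
Side view 3 x 6 -> width = 3, height = 6 (consistent)
Top view 5 x 3 -> confirms length = 5, width = 3
The block is 5 x 3 x 6.
Total unit cubes = 5 * 3 * 6 = 90
90 unit cubes


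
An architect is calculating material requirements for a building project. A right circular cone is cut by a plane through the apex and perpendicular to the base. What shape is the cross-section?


Solid: right circular cone
Cutting plane: through the apex and perpendicular to the base
Visualize the intersection of the plane with the solid's surface.
The boundary of the cut region is a isosceles triangle.
isosceles triangle


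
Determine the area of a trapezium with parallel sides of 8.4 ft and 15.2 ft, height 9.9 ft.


Shape: trapezoid
Parallel sides a = 8.4 ft, b = 15.2 ft; Height h = 9.9 ft
Formula: A = (a + b) * h / 2
a + b = 8.4 + 15.2 = 23.6
A = 23.6 * 9.9 / 2
A = 233.64 / 2
A = 116.82
116.82 ft^2


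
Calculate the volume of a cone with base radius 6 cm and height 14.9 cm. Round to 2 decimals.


Shape: cone
Radius r = 6 cm, Height h = 14.9 cm
Formula: V = (1/3) * pi * r^2 * h
r^2 = 36
pi * r^2 * h = pi * 36 * 14.9 = 536.4 * pi
V = 536.4 * pi / 3
V = 561.72
561.72 cm^3


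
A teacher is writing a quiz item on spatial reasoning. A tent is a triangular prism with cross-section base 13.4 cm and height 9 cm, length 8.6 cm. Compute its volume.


Shape: triangular prism
Triangle base = 13.4 cm, triangle height = 9 cm, prism length L = 8.6 cm
Formula: V = (1/2 * b * h_tri) * L
Cross-section area = 0.5 * 13.4 * 9 = 60.3
V = 60.3 * 8.6
V = 518.58
518.58 cm^3


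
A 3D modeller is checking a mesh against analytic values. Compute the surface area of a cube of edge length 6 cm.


Shape: cube
Side s = 6 cm
A cube has 6 square faces.
Formula: SA = 6 * s^2
s^2 = 36
SA = 6 * 36
SA = 216
216 cm^2


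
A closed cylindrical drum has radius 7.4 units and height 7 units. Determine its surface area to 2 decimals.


Shape: closed cylinder
Radius r = 7.4 units, Height h = 7 units
Formula: SA = 2*pi*r^2 + 2*pi*r*h = 2*pi*r*(r + h)
r + h = 14.4
2 * r * (r + h) = 2 * 7.4 * 14.4 = 213.12
SA = 213.12 * pi
SA = 669.54
669.54 units^2


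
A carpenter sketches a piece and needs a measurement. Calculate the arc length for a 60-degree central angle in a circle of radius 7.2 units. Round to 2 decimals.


Shape: circular arc
Radius r = 7.2 units, Angle = 60 degrees
Formula: L = (angle/360) * 2 * pi * r
2 * pi * r = 14.4 * pi
L = (60/360) * 14.4 * pi
L = 2.4 * pi
L = 7.54
7.54 units


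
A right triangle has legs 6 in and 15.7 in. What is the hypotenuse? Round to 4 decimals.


Shape: right triangle
Legs a = 6 in, b = 15.7 in
Formula: c = sqrt(a^2 + b^2)
a^2 = 36, b^2 = 246.49
a^2 + b^2 = 282.49
c = sqrt(282.49)
c = 16.8074
16.8074 in


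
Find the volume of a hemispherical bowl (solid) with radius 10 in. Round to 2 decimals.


Shape: hemisphere (half of a sphere)
Radius r = 10 in
Formula: V = (1/2) * (4/3) * pi * r^3 = (2/3) * pi * r^3
r^3 = 1000
(2/3) * 1000 = 666.666667
V = 666.666667 * pi
V = 2094.4
2094.4 in^3


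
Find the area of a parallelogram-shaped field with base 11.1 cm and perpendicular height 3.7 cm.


Shape: parallelogram
Base b = 11.1 cm, Height h = 3.7 cm
Formula: A = b * h
A = 11.1 * 3.7
A = 41.07
41.07 cm^2


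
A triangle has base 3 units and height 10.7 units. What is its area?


Shape: triangle
Base b = 3 units, Height h = 10.7 units
Formula: A = (1/2) * b * h
A = 0.5 * 3 * 10.7
A = 0.5 * 32.1
A = 16.05
16.05 units^2


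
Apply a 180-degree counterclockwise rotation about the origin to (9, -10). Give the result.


Transformation: rotation about the origin
Original point: (9, -10)
Rule for 180 deg: (x, y) -> (-x, -y)
Apply: (9, -10) -> (-9, 10)
(-9, 10)


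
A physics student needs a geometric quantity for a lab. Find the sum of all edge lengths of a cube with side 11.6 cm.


Shape: cube
Side s = 11.6 cm
A cube has 12 edges, all equal.
Formula: total edge length = 12 * s
Total = 12 * 11.6
Total = 139.2
139.2 cm


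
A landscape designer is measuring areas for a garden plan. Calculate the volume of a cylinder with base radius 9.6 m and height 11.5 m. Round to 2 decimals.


Shape: cylinder
Radius r = 9.6 m, Height h = 11.5 m
Formula: V = pi * r^2 * h
r^2 = 92.16
V = pi * 92.16 * 11.5
V = 1059.84 * pi
V = 3329.59
3329.59 m^3


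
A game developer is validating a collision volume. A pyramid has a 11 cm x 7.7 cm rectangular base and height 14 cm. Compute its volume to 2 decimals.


Shape: rectangular pyramid
Base: 11 cm x 7.7 cm, Height h = 14 cm
Formula: V = (1/3) * base_area * h
base_area = 11 * 7.7 = 84.7
base_area * h = 84.7 * 14 = 1185.8
V = 1185.8 / 3
V = 395.27
395.27 cm^3


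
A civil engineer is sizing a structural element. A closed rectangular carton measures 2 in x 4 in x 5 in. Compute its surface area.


Shape: rectangular prism
l = 2 in, w = 4 in, h = 5 in
Formula: SA = 2(lw + lh + wh)
lw = 8, lh = 10, wh = 20
lw + lh + wh = 38
SA = 2 * 38
SA = 76
76 in^2


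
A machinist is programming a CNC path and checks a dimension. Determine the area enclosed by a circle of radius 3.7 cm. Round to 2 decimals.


Shape: circle
Radius r = 3.7 cm
Formula: A = pi * r^2
r^2 = 3.7^2 = 13.69
A = pi * 13.69
A = 43.01
43.01 cm^2


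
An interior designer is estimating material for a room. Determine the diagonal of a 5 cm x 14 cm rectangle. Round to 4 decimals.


Shape: rectangle (diagonal via Pythagoras)
Sides: 5 cm and 14 cm
Formula: d = sqrt(l^2 + w^2)
l^2 = 25, w^2 = 196
l^2 + w^2 = 221
d = sqrt(221)
d = 14.8661
14.8661 cm


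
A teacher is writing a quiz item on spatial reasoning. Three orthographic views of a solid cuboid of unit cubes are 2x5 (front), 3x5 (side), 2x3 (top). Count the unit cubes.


Orthographic views of a solid rectangular block:
Front view 2 x 5 -> length = 2, height = 5
Side view 3 x 5 -> width = 3, height = 5 (consistent)
Top view 2 x 3 -> confirms length = 2, width = 3
The block is 2 x 3 x 5.
Total unit cubes = 2 * 3 * 5 = 30
30 unit cubes


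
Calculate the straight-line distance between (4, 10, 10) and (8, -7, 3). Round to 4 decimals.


3D distance between two points
P1 = (4, 10, 10), P2 = (8, -7, 3)
Formula: d = sqrt((x2-x1)^2 + (y2-y1)^2 + (z2-z1)^2)
dx = 8 - 4 = 4
dy = -7 - 10 = -17
dz = 3 - 10 = -7
dx^2 + dy^2 + dz^2 = 16 + 289 + 49 = 354
d = sqrt(354)
d = 18.8149
18.8149 units


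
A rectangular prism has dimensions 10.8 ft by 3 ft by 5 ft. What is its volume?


Shape: rectangular prism
l = 10.8 ft, w = 3 ft, h = 5 ft
Formula: V = l * w * h
V = 10.8 * 3 * 5
V = 32.4 * 5
V = 162
162 ft^3


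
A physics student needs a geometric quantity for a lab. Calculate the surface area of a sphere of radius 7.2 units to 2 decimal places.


Shape: sphere
Radius r = 7.2 units
Formula: SA = 4 * pi * r^2
r^2 = 51.84
SA = 4 * pi * 51.84
SA = 207.36 * pi
SA = 651.44
651.44 units^2


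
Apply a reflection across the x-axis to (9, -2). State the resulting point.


Transformation: reflection
Original point: (9, -2)
Rule for reflection over the x-axis: (x, y) -> (x, -y)
Apply: (9, -2) -> (9, 2)
(9, 2)


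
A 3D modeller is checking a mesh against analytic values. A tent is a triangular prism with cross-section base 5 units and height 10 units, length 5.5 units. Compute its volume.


Shape: triangular prism
Triangle base = 5 units, triangle height = 10 units, prism length L = 5.5 units
Formula: V = (1/2 * b * h_tri) * L
Cross-section area = 0.5 * 5 * 10 = 25
V = 25 * 5.5
V = 137.5
137.5 units^3


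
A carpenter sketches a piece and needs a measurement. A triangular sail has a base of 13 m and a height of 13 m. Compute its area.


Shape: triangle
Base b = 13 m, Height h = 13 m
Formula: A = (1/2) * b * h
A = 0.5 * 13 * 13
A = 0.5 * 169
A = 84.5
84.5 m^2


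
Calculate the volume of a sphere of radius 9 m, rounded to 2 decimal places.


Shape: sphere
Radius r = 9 m
Formula: V = (4/3) * pi * r^3
r^3 = 729
(4/3) * 729 = 972
V = 972 * pi
V = 3053.63
3053.63 m^3


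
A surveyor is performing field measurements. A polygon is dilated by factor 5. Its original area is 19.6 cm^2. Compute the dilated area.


Linear scale factor k = 5
Original area = 19.6 cm^2
Rule: under a linear scaling by k, areas scale by k^2.
k^2 = 5^2 = 25
New area = 19.6 * 25
New area = 490
490 cm^2


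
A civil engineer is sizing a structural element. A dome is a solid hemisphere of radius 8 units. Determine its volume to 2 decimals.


Shape: hemisphere (half of a sphere)
Radius r = 8 units
Formula: V = (1/2) * (4/3) * pi * r^3 = (2/3) * pi * r^3
r^3 = 512
(2/3) * 512 = 341.333333
V = 341.333333 * pi
V = 1072.33
1072.33 units^3


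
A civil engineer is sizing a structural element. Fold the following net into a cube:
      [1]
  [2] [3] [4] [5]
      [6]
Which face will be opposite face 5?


Net: cross layout. Take square 3 as the base (bottom).
Fold the four squares in the horizontal row up around 3: 2 -> left, 4 -> right, 5 wraps to the top.
Fold 1 and 6 up from 3: 1 -> back, 6 -> front.
Opposite pairs are therefore: (1, 6), (2, 4), (3, 5).
Face 5 is opposite face 3.
face 3


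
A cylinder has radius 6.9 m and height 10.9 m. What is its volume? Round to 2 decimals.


Shape: cylinder
Radius r = 6.9 m, Height h = 10.9 m
Formula: V = pi * r^2 * h
r^2 = 47.61
V = pi * 47.61 * 10.9
V = 518.949 * pi
V = 1630.33
1630.33 m^3


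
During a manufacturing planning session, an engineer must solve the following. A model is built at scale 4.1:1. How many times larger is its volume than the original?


Linear scale factor k = 4.1
Rule: under a linear scaling by k, volumes scale by k^3.
k^3 = 4.1 * 4.1 * 4.1
k^3 = 16.81 * 4.1
k^3 = 68.921
Volume scales by a factor of 68.921.
68.921 (dimensionless)


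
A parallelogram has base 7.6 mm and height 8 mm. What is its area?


Shape: parallelogram
Base b = 7.6 mm, Height h = 8 mm
Formula: A = b * h
A = 7.6 * 8
A = 60.8
60.8 mm^2


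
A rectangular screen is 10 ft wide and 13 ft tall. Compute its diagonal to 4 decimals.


Shape: rectangle (diagonal via Pythagoras)
Sides: 10 ft and 13 ft
Formula: d = sqrt(l^2 + w^2)
l^2 = 100, w^2 = 169
l^2 + w^2 = 269
d = sqrt(269)
d = 16.4012
16.4012 ft


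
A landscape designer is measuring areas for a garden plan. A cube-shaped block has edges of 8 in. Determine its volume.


Shape: cube
Side s = 8 in
Formula: V = s^3
V = 8 * 8 * 8
V = 64 * 8
V = 512
512 in^3


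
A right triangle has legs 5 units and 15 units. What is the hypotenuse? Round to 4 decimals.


Shape: right triangle
Legs a = 5 units, b = 15 units
Formula: c = sqrt(a^2 + b^2)
a^2 = 25, b^2 = 225
a^2 + b^2 = 250
c = sqrt(250)
c = 15.8114
15.8114 units
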